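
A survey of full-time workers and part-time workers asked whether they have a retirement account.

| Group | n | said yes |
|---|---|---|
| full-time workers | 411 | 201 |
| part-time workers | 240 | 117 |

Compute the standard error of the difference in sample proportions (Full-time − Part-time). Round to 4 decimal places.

0.0406

p̂₁ = 201/411 = 0.4891 and p̂₂ = 117/240 = 0.4875.
SE₁ = √(p̂₁(1−p̂₁)/n₁) = √(0.4891·0.5109/411) = 0.02466; SE₂ = √(0.4875·0.5125/240) = 0.03226.
Independent samples: SE of the difference = √(SE₁² + SE₂²) = √(0.0006081156 + 0.0010407076) = 0.04061.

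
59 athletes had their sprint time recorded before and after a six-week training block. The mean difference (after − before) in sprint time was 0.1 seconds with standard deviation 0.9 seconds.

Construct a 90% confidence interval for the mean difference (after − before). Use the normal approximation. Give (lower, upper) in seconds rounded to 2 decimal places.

(-0.09, 0.29)

Paired design: SE = s_d/√n = 0.9/√59 = 0.1172.
z* = 1.645; margin of error = 1.645 × 0.1172 = 0.1928.
0.1 ± 0.1928 → (-0.09, 0.29).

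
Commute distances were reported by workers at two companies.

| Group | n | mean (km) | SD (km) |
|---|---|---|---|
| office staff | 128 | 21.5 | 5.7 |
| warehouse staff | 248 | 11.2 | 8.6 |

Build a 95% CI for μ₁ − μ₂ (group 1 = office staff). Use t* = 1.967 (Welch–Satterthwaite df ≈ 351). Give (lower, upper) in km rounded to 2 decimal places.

SE₁ = s₁/√n₁ = 5.7/√128 = 0.5038; SE₂ = 8.6/√248 = 0.5461.
Independent samples, unequal variances: SE_diff = √(SE₁² + SE₂²) = √(0.25381444 + 0.29822521) = 0.7430.
t* = 1.967, so margin of error = 1.967 × 0.7430 = 1.4615.
Difference in means = 21.5 − 11.2 = 10.3000.
10.3000 ± 1.4615 → (8.84, 11.76).

(8.84, 11.76)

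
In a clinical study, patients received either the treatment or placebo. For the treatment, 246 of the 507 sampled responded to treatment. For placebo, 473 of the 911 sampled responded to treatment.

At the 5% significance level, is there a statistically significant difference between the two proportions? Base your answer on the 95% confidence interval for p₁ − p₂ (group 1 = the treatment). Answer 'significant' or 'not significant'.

p̂₁ = 246/507 = 0.4852 and p̂₂ = 473/911 = 0.5192.
SE₁ = √(p̂₁(1−p̂₁)/n₁) = √(0.4852·0.5148/507) = 0.02220; SE₂ = √(0.5192·0.4808/911) = 0.01655.
Independent samples: SE of the difference = √(SE₁² + SE₂²) = √(0.00049284 + 0.0002739025) = 0.02769.
z* for 95% confidence is 1.960, so the margin of error is 1.960 × 0.02769 = 0.05427.
Point estimate p̂₁ − p̂₂ = 0.4852 − 0.5192 = -0.0340.
-0.0340 ± 0.05427 → (-0.08827, 0.02027).
The interval (-0.08827, 0.02027) contains 0, so the difference is not significant.

not significant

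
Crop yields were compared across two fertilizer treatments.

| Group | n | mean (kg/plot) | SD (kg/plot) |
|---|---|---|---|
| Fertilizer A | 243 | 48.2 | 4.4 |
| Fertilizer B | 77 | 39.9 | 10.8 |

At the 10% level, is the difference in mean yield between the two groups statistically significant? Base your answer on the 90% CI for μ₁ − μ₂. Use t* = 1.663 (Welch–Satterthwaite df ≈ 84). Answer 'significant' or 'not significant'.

Per-group SEs: s₁/√n₁ = 4.4/√243 = 0.2823, s₂/√n₂ = 10.8/√77 = 1.2308.
Unpooled SE of the difference: √(0.07969329 + 1.51486864) = 1.2628.
Margin of error = t* · SE = 1.663 × 1.2628 = 2.1000.
x̄₁ − x̄₂ = 48.2 − 39.9 = 8.3000.
CI: 8.3000 ± 2.1000 = (6.2000, 10.4000).
The interval (6.2000, 10.4000) does not contain 0, so the difference is significant.

significant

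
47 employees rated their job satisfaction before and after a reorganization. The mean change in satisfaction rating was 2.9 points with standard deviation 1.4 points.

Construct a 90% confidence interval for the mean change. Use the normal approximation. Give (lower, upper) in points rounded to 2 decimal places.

Paired design: SE = s_d/√n = 1.4/√47 = 0.2042.
z* = 1.645; margin of error = 1.645 × 0.2042 = 0.3359.
2.9 ± 0.3359 → (2.56, 3.24).

(2.56, 3.24)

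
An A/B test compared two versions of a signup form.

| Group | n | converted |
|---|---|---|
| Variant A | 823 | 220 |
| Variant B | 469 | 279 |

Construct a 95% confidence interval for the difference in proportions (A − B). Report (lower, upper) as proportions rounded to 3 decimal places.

Sample proportions: 220/823 = 0.2673, 279/469 = 0.5949.
Each SE is √(p̂(1−p̂)/n): √(0.2673·0.7327/823) = 0.01543 and √(0.5949·0.4051/469) = 0.02267.
SE(p̂₁ − p̂₂) = √(SE₁² + SE₂²) = √(0.0002380849 + 0.0005139289) = 0.02742, since the two samples are independent.
At 95% confidence z* = 1.960; margin = 1.960 × 0.02742 = 0.05374.
The difference is 0.2673 − 0.5949 = -0.3276, so the interval is -0.3276 ± 0.05374 = (-0.381, -0.274).

(-0.381, -0.274)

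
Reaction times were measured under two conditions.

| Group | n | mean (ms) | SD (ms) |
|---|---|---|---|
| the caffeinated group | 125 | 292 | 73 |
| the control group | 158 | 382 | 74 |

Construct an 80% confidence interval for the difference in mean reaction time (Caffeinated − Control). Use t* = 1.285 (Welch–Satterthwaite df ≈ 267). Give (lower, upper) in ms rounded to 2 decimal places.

Standard errors of each mean: 73/√125 = 6.5293 and 74/√158 = 5.8871.
SE(x̄₁ − x̄₂) = √(6.5293² + 5.8871²) = 8.7915 for independent samples with unequal variances.
With t* = 1.285, the margin is 1.285 × 8.7915 = 11.2971.
x̄₁ − x̄₂ = 292 − 382 = -90.0000; the interval is -90.0000 ± 11.2971 = (-101.30, -78.70).

(-101.30, -78.70)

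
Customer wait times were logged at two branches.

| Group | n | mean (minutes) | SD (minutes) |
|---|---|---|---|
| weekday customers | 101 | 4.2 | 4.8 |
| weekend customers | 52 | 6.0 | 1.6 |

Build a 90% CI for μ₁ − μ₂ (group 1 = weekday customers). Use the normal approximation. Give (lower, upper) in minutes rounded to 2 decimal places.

(-2.67, -0.93)

Per-group SEs: s₁/√n₁ = 4.8/√101 = 0.4776, s₂/√n₂ = 1.6/√52 = 0.2219.
Unpooled SE of the difference: √(0.22810176 + 0.04923961) = 0.5266.
Margin of error = z* · SE = 1.645 × 0.5266 = 0.8663.
x̄₁ − x̄₂ = 4.2 − 6.0 = -1.8000.
CI: -1.8000 ± 0.8663 = (-2.67, -0.93).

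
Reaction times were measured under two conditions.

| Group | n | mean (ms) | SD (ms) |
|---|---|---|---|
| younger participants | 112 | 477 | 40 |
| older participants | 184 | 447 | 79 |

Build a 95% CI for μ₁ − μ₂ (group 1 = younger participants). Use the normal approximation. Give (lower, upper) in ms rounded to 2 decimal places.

Standard errors of each mean: 40/√112 = 3.7796 and 79/√184 = 5.8240.
SE(x̄₁ − x̄₂) = √(3.7796² + 5.8240²) = 6.9429 for independent samples with unequal variances.
With z* = 1.960, the margin is 1.960 × 6.9429 = 13.6081.
x̄₁ − x̄₂ = 477 − 447 = 30.0000; the interval is 30.0000 ± 13.6081 = (16.39, 43.61).

(16.39, 43.61)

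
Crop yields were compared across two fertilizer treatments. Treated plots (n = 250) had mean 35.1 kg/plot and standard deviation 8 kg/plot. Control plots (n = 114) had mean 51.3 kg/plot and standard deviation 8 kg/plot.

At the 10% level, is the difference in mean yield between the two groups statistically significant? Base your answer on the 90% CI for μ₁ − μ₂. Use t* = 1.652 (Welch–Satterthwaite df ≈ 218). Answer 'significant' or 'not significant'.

Per-group SEs: s₁/√n₁ = 8/√250 = 0.5060, s₂/√n₂ = 8/√114 = 0.7493.
Unpooled SE of the difference: √(0.256036 + 0.56145049) = 0.9041.
Margin of error = t* · SE = 1.652 × 0.9041 = 1.4936.
x̄₁ − x̄₂ = 35.1 − 51.3 = -16.2000.
CI: -16.2000 ± 1.4936 = (-17.6936, -14.7064).
The interval (-17.6936, -14.7064) does not contain 0, so the difference is significant.

significant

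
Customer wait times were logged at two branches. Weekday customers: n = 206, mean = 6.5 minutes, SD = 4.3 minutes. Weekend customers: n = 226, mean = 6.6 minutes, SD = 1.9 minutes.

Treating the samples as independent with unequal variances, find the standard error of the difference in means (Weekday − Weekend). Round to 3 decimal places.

0.325

Standard errors of each mean: 4.3/√206 = 0.2996 and 1.9/√226 = 0.1264.
SE(x̄₁ − x̄₂) = √(0.2996² + 0.1264²) = 0.3252 for independent samples with unequal variances.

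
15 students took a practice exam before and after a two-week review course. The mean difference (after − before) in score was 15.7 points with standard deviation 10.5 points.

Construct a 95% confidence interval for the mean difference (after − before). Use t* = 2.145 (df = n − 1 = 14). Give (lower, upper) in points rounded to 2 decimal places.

(9.88, 21.52)

This is a matched-pairs design, so SE = s_d/√n = 10.5/√15 = 2.7111.
Margin = 2.145 × 2.7111 = 5.8153; the interval is 15.7 ± 5.8153 = (9.88, 21.52).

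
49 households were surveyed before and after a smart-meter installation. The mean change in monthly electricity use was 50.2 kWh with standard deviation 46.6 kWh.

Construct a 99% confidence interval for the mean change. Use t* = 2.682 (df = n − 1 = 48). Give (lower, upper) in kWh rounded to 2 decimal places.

Paired design: SE = s_d/√n = 46.6/√49 = 6.6571.
t* = 2.682; margin of error = 2.682 × 6.6571 = 17.8543.
50.2 ± 17.8543 → (32.35, 68.05).

(32.35, 68.05)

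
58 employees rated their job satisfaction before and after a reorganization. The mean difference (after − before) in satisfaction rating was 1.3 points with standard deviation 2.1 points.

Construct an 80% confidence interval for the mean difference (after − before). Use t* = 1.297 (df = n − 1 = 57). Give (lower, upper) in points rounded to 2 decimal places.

This is a matched-pairs design, so SE = s_d/√n = 2.1/√58 = 0.2757.
Margin = 1.297 × 0.2757 = 0.3576; the interval is 1.3 ± 0.3576 = (0.94, 1.66).

(0.94, 1.66)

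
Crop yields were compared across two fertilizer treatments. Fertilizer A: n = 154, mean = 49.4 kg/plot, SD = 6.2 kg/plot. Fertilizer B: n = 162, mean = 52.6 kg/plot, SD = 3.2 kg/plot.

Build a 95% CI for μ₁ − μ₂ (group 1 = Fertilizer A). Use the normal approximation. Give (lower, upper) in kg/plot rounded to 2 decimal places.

Standard errors of each mean: 6.2/√154 = 0.4996 and 3.2/√162 = 0.2514.
SE(x̄₁ − x̄₂) = √(0.4996² + 0.2514²) = 0.5593 for independent samples with unequal variances.
With z* = 1.960, the margin is 1.960 × 0.5593 = 1.0962.
x̄₁ − x̄₂ = 49.4 − 52.6 = -3.2000; the interval is -3.2000 ± 1.0962 = (-4.30, -2.10).

(-4.30, -2.10)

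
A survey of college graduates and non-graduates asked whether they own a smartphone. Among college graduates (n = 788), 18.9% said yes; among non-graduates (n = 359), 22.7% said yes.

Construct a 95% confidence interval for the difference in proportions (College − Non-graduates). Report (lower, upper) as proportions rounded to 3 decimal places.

(-0.089, 0.013)

The two standard errors are √(0.1890×0.8110/788) = 0.01395 and √(0.2270×0.7730/359) = 0.02211.
Because the samples are independent, SE_diff = √(0.01395² + 0.02211²) = 0.02614.
Using z* = 1.960 for 95%, ME = 1.960 × 0.02614 = 0.05123.
p̂₁ − p̂₂ = -0.0380; interval -0.0380 ± 0.05123 gives (-0.089, 0.013).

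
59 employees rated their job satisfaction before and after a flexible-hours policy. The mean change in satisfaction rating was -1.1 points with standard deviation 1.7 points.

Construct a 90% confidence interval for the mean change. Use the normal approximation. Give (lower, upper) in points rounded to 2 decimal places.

This is a matched-pairs design, so SE = s_d/√n = 1.7/√59 = 0.2213.
Margin = 1.645 × 0.2213 = 0.3640; the interval is -1.1 ± 0.3640 = (-1.46, -0.74).

(-1.46, -0.74)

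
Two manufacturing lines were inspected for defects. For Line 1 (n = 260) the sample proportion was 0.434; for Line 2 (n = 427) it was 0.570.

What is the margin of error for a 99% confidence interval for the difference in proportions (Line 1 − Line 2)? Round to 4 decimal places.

0.1004

Each SE is √(p̂(1−p̂)/n): √(0.4340·0.5660/260) = 0.03074 and √(0.5700·0.4300/427) = 0.02396.
SE(p̂₁ − p̂₂) = √(SE₁² + SE₂²) = √(0.0009449476 + 0.0005740816) = 0.03897, since the two samples are independent.
At 99% confidence z* = 2.576; margin = 2.576 × 0.03897 = 0.10039.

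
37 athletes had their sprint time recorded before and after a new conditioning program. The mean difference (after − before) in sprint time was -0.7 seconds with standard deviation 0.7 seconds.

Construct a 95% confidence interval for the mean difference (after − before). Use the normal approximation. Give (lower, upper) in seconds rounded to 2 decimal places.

(-0.93, -0.47)

Paired design: SE = s_d/√n = 0.7/√37 = 0.1151.
z* = 1.960; margin of error = 1.960 × 0.1151 = 0.2256.
-0.7 ± 0.2256 → (-0.93, -0.47).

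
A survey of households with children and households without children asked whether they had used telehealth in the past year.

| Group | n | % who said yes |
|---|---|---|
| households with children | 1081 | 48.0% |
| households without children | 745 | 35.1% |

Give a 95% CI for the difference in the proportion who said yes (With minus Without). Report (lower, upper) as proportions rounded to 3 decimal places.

(0.084, 0.174)

SE₁ = √(p̂₁(1−p̂₁)/n₁) = √(0.4800·0.5200/1081) = 0.01520; SE₂ = √(0.3510·0.6490/745) = 0.01749.
Independent samples: SE of the difference = √(SE₁² + SE₂²) = √(0.00023104 + 0.0003059001) = 0.02317.
z* for 95% confidence is 1.960, so the margin of error is 1.960 × 0.02317 = 0.04541.
Point estimate p̂₁ − p̂₂ = 0.4800 − 0.3510 = 0.1290.
0.1290 ± 0.04541 → (0.084, 0.174).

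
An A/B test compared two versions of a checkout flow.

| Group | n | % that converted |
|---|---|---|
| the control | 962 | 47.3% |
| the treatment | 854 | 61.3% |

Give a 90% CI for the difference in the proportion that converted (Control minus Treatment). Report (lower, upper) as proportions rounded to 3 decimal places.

(-0.178, -0.102)

SE₁ = √(p̂₁(1−p̂₁)/n₁) = √(0.4730·0.5270/962) = 0.01610; SE₂ = √(0.6130·0.3870/854) = 0.01667.
Independent samples: SE of the difference = √(SE₁² + SE₂²) = √(0.00025921 + 0.0002778889) = 0.02318.
z* for 90% confidence is 1.645, so the margin of error is 1.645 × 0.02318 = 0.03813.
Point estimate p̂₁ − p̂₂ = 0.4730 − 0.6130 = -0.1400.
-0.1400 ± 0.03813 → (-0.178, -0.102).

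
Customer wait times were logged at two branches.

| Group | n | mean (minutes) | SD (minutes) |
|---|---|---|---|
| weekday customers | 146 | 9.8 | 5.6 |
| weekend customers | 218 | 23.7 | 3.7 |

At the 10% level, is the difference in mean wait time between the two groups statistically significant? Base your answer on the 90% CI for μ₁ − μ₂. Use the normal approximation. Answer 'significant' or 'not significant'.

SE₁ = s₁/√n₁ = 5.6/√146 = 0.4635; SE₂ = 3.7/√218 = 0.2506.
Independent samples, unequal variances: SE_diff = √(SE₁² + SE₂²) = √(0.21483225 + 0.06280036) = 0.5269.
z* = 1.645, so margin of error = 1.645 × 0.5269 = 0.8668.
Difference in means = 9.8 − 23.7 = -13.9000.
-13.9000 ± 0.8668 → (-14.7668, -13.0332).
The interval (-14.7668, -13.0332) does not contain 0, so the difference is significant.

significant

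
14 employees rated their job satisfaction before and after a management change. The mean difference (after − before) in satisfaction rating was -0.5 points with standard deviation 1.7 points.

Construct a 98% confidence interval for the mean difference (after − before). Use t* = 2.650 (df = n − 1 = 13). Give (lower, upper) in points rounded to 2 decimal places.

(-1.70, 0.70)

This is a matched-pairs design, so SE = s_d/√n = 1.7/√14 = 0.4543.
Margin = 2.650 × 0.4543 = 1.2039; the interval is -0.5 ± 1.2039 = (-1.70, 0.70).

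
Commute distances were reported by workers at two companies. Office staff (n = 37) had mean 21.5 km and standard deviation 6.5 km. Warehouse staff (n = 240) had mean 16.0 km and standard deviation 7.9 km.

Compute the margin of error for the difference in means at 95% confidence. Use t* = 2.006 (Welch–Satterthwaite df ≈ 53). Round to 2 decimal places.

SE₁ = s₁/√n₁ = 6.5/√37 = 1.0686; SE₂ = 7.9/√240 = 0.5099.
Independent samples, unequal variances: SE_diff = √(SE₁² + SE₂²) = √(1.14190596 + 0.25999801) = 1.1840.
t* = 2.006, so margin of error = 2.006 × 1.1840 = 2.3751.

2.38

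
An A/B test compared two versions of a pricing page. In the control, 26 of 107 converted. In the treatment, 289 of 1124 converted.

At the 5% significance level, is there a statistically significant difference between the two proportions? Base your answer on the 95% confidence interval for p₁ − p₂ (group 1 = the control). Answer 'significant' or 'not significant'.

First, p̂₁ = 26/107 = 0.2430; p̂₂ = 289/1124 = 0.2571.
The two standard errors are √(0.2430×0.7570/107) = 0.04146 and √(0.2571×0.7429/1124) = 0.01304.
Because the samples are independent, SE_diff = √(0.04146² + 0.01304²) = 0.04346.
Using z* = 1.960 for 95%, ME = 1.960 × 0.04346 = 0.08518.
p̂₁ − p̂₂ = -0.0141; interval -0.0141 ± 0.08518 gives (-0.09928, 0.07108).
The interval (-0.09928, 0.07108) contains 0, so the difference is not significant.

not significant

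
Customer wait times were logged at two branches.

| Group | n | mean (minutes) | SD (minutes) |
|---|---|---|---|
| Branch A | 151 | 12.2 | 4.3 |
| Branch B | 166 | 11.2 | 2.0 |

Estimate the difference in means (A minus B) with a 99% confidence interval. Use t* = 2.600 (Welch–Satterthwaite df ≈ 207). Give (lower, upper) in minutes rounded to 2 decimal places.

(0.00, 2.00)

SE₁ = s₁/√n₁ = 4.3/√151 = 0.3499; SE₂ = 2.0/√166 = 0.1552.
Independent samples, unequal variances: SE_diff = √(SE₁² + SE₂²) = √(0.12243001 + 0.02408704) = 0.3828.
t* = 2.600, so margin of error = 2.600 × 0.3828 = 0.9953.
Difference in means = 12.2 − 11.2 = 1.0000.
1.0000 ± 0.9953 → (0.00, 2.00).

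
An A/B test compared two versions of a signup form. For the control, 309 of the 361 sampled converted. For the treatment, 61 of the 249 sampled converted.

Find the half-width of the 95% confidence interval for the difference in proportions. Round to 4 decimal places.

0.0645

Sample proportions: 309/361 = 0.8560, 61/249 = 0.2450.
Each SE is √(p̂(1−p̂)/n): √(0.8560·0.1440/361) = 0.01848 and √(0.2450·0.7550/249) = 0.02726.
SE(p̂₁ − p̂₂) = √(SE₁² + SE₂²) = √(0.0003415104 + 0.0007431076) = 0.03293, since the two samples are independent.
At 95% confidence z* = 1.960; margin = 1.960 × 0.03293 = 0.06454.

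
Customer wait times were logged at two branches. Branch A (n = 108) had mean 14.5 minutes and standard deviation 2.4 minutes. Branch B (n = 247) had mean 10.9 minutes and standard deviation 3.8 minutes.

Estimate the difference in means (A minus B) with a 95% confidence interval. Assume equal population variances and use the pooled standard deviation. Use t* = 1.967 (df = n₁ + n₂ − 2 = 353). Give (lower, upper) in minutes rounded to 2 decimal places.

s_p = √[((n₁−1)s₁² + (n₂−1)s₂²)/(n₁+n₂−2)] = √[(107·2.4² + 246·3.8²)/353] = 3.4364.
SE = 3.4364·√(1/108 + 1/247) = 0.3964.
With t* = 1.967, margin = 1.967 × 0.3964 = 0.7797.
x̄₁ − x̄₂ = 14.5 − 10.9 = 3.6000; interval 3.6000 ± 0.7797 = (2.82, 4.38).

(2.82, 4.38)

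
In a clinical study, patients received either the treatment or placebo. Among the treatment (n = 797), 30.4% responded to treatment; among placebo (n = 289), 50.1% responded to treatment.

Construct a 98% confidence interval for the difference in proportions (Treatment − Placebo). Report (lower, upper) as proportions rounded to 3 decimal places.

(-0.275, -0.119)

Each SE is √(p̂(1−p̂)/n): √(0.3040·0.6960/797) = 0.01629 and √(0.5010·0.4990/289) = 0.02941.
SE(p̂₁ − p̂₂) = √(SE₁² + SE₂²) = √(0.0002653641 + 0.0008649481) = 0.03362, since the two samples are independent.
At 98% confidence z* = 2.326; margin = 2.326 × 0.03362 = 0.07820.
The difference is 0.3040 − 0.5010 = -0.1970, so the interval is -0.1970 ± 0.07820 = (-0.275, -0.119).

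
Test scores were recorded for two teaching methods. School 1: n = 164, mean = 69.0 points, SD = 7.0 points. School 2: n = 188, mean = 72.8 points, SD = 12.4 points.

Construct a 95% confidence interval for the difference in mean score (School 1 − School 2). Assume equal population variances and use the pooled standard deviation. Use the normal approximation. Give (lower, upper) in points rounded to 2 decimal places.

(-5.95, -1.65)

s_p = √[((n₁−1)s₁² + (n₂−1)s₂²)/(n₁+n₂−2)] = √[(163·7.0² + 187·12.4²)/350] = 10.2456.
SE = 10.2456·√(1/164 + 1/188) = 1.0947.
With z* = 1.960, margin = 1.960 × 1.0947 = 2.1456.
x̄₁ − x̄₂ = 69.0 − 72.8 = -3.8000; interval -3.8000 ± 2.1456 = (-5.95, -1.65).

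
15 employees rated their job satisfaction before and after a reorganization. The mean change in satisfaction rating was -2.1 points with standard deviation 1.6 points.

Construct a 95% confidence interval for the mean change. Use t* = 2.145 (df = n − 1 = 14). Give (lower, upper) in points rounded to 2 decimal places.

(-2.99, -1.21)

This is a matched-pairs design, so SE = s_d/√n = 1.6/√15 = 0.4131.
Margin = 2.145 × 0.4131 = 0.8861; the interval is -2.1 ± 0.8861 = (-2.99, -1.21).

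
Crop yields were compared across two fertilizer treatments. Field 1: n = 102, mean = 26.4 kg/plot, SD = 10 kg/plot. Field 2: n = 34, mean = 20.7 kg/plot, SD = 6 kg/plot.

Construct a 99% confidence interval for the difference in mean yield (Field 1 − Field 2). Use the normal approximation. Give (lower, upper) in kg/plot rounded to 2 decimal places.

(2.02, 9.38)

SE₁ = s₁/√n₁ = 10/√102 = 0.9901; SE₂ = 6/√34 = 1.0290.
Independent samples, unequal variances: SE_diff = √(SE₁² + SE₂²) = √(0.98029801 + 1.058841) = 1.4280.
z* = 2.576, so margin of error = 2.576 × 1.4280 = 3.6785.
Difference in means = 26.4 − 20.7 = 5.7000.
5.7000 ± 3.6785 → (2.02, 9.38).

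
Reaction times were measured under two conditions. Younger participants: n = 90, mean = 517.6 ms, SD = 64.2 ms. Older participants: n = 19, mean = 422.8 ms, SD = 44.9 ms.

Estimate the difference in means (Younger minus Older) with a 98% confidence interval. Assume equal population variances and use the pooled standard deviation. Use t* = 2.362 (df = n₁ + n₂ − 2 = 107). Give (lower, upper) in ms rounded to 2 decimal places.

(58.20, 131.40)

s_p = √[((n₁−1)s₁² + (n₂−1)s₂²)/(n₁+n₂−2)] = √[(89·64.2² + 18·44.9²)/107] = 61.3793.
SE = 61.3793·√(1/90 + 1/19) = 15.4966.
With t* = 2.362, margin = 2.362 × 15.4966 = 36.6030.
x̄₁ − x̄₂ = 517.6 − 422.8 = 94.8000; interval 94.8000 ± 36.6030 = (58.20, 131.40).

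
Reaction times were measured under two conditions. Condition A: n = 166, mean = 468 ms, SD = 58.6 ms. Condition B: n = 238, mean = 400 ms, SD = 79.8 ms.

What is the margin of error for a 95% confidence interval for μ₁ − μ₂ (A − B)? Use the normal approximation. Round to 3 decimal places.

13.500

SE₁ = s₁/√n₁ = 58.6/√166 = 4.5482; SE₂ = 79.8/√238 = 5.1727.
Independent samples, unequal variances: SE_diff = √(SE₁² + SE₂²) = √(20.68612324 + 26.75682529) = 6.8879.
z* = 1.960, so margin of error = 1.960 × 6.8879 = 13.5003.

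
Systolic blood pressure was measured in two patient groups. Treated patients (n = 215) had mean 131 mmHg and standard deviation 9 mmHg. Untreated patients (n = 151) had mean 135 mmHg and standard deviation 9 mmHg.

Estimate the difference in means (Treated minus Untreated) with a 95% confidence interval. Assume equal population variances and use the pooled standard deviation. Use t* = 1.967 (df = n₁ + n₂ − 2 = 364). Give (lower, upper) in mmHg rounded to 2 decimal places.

(-5.88, -2.12)

Pooled variance s_p² = [214·9² + 150·9²] / (215+151−2) = 81.0000, so s_p = 9.0000.
SE_diff = s_p·√(1/n₁ + 1/n₂) = 9.0000·√(1/215 + 1/151) = 0.9556.
t* = 1.967; margin = 1.967 × 0.9556 = 1.8797.
Difference = 131 − 135 = -4.0000.
-4.0000 ± 1.8797 → (-5.88, -2.12).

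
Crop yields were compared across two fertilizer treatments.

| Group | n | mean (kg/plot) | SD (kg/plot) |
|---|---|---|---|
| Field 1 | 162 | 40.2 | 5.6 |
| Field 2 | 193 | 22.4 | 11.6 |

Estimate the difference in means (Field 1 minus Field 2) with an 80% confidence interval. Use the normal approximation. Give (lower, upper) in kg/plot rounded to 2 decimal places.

Standard errors of each mean: 5.6/√162 = 0.4400 and 11.6/√193 = 0.8350.
SE(x̄₁ − x̄₂) = √(0.4400² + 0.8350²) = 0.9438 for independent samples with unequal variances.
With z* = 1.282, the margin is 1.282 × 0.9438 = 1.2100.
x̄₁ − x̄₂ = 40.2 − 22.4 = 17.8000; the interval is 17.8000 ± 1.2100 = (16.59, 19.01).

(16.59, 19.01)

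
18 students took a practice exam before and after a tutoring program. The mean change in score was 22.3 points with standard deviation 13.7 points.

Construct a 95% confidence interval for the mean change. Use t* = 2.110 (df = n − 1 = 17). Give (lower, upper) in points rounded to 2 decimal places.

This is a matched-pairs design, so SE = s_d/√n = 13.7/√18 = 3.2291.
Margin = 2.110 × 3.2291 = 6.8134; the interval is 22.3 ± 6.8134 = (15.49, 29.11).

(15.49, 29.11)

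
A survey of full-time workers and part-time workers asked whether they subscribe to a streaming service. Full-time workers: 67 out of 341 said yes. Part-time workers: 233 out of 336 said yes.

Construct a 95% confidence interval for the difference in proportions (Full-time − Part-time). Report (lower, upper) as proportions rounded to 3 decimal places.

p̂₁ = 67/341 = 0.1965 and p̂₂ = 233/336 = 0.6935.
SE₁ = √(p̂₁(1−p̂₁)/n₁) = √(0.1965·0.8035/341) = 0.02152; SE₂ = √(0.6935·0.3065/336) = 0.02515.
Independent samples: SE of the difference = √(SE₁² + SE₂²) = √(0.0004631104 + 0.0006325225) = 0.03310.
z* for 95% confidence is 1.960, so the margin of error is 1.960 × 0.03310 = 0.06488.
Point estimate p̂₁ − p̂₂ = 0.1965 − 0.6935 = -0.4970.
-0.4970 ± 0.06488 → (-0.562, -0.432).

(-0.562, -0.432)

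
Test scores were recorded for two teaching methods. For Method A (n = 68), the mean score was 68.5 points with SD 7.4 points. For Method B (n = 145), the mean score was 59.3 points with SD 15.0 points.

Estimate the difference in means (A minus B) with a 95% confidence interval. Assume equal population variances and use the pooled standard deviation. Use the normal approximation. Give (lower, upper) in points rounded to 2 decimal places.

(5.43, 12.97)

s_p = √[((n₁−1)s₁² + (n₂−1)s₂²)/(n₁+n₂−2)] = √[(67·7.4² + 144·15.0²)/211] = 13.0745.
SE = 13.0745·√(1/68 + 1/145) = 1.9217.
With z* = 1.960, margin = 1.960 × 1.9217 = 3.7665.
x̄₁ − x̄₂ = 68.5 − 59.3 = 9.2000; interval 9.2000 ± 3.7665 = (5.43, 12.97).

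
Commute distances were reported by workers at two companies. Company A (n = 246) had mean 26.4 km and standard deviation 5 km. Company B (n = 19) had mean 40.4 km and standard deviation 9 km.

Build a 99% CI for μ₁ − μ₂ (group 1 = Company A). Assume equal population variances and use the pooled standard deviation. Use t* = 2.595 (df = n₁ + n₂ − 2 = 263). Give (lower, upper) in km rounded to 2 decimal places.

s_p = √[((n₁−1)s₁² + (n₂−1)s₂²)/(n₁+n₂−2)] = √[(245·5² + 18·9²)/263] = 5.3696.
SE = 5.3696·√(1/246 + 1/19) = 1.2786.
With t* = 2.595, margin = 2.595 × 1.2786 = 3.3180.
x̄₁ − x̄₂ = 26.4 − 40.4 = -14.0000; interval -14.0000 ± 3.3180 = (-17.32, -10.68).

(-17.32, -10.68)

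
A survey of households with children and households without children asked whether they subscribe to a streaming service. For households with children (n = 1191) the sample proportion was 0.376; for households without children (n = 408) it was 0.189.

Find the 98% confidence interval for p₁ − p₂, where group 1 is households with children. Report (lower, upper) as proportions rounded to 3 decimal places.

Each SE is √(p̂(1−p̂)/n): √(0.3760·0.6240/1191) = 0.01404 and √(0.1890·0.8110/408) = 0.01938.
SE(p̂₁ − p̂₂) = √(SE₁² + SE₂²) = √(0.0001971216 + 0.0003755844) = 0.02393, since the two samples are independent.
At 98% confidence z* = 2.326; margin = 2.326 × 0.02393 = 0.05566.
The difference is 0.3760 − 0.1890 = 0.1870, so the interval is 0.1870 ± 0.05566 = (0.131, 0.243).

(0.131, 0.243)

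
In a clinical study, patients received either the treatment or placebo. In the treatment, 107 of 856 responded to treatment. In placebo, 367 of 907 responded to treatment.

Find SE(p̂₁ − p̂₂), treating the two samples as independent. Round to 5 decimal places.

p̂₁ = 107/856 = 0.1250 and p̂₂ = 367/907 = 0.4046.
SE₁ = √(p̂₁(1−p̂₁)/n₁) = √(0.1250·0.8750/856) = 0.01130; SE₂ = √(0.4046·0.5954/907) = 0.01630.
Independent samples: SE of the difference = √(SE₁² + SE₂²) = √(0.00012769 + 0.00026569) = 0.01983.

0.01983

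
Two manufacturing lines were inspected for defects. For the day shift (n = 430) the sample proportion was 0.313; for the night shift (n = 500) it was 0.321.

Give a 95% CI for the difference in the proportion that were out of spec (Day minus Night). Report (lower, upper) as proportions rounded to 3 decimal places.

(-0.068, 0.052)

Each SE is √(p̂(1−p̂)/n): √(0.3130·0.6870/430) = 0.02236 and √(0.3210·0.6790/500) = 0.02088.
SE(p̂₁ − p̂₂) = √(SE₁² + SE₂²) = √(0.0004999696 + 0.0004359744) = 0.03059, since the two samples are independent.
At 95% confidence z* = 1.960; margin = 1.960 × 0.03059 = 0.05996.
The difference is 0.3130 − 0.3210 = -0.0080, so the interval is -0.0080 ± 0.05996 = (-0.068, 0.052).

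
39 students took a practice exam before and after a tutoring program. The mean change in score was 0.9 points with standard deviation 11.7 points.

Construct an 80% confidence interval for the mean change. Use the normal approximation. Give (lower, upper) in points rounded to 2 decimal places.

(-1.50, 3.30)

This is a matched-pairs design, so SE = s_d/√n = 11.7/√39 = 1.8735.
Margin = 1.282 × 1.8735 = 2.4018; the interval is 0.9 ± 2.4018 = (-1.50, 3.30).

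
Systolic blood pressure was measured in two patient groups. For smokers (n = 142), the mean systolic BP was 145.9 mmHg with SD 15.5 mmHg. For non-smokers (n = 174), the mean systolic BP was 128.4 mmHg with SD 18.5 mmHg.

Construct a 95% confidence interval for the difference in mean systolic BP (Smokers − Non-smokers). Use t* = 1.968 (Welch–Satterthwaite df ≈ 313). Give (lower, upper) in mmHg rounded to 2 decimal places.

(13.74, 21.26)

Per-group SEs: s₁/√n₁ = 15.5/√142 = 1.3007, s₂/√n₂ = 18.5/√174 = 1.4025.
Unpooled SE of the difference: √(1.69182049 + 1.96700625) = 1.9128.
Margin of error = t* · SE = 1.968 × 1.9128 = 3.7644.
x̄₁ − x̄₂ = 145.9 − 128.4 = 17.5000.
CI: 17.5000 ± 3.7644 = (13.74, 21.26).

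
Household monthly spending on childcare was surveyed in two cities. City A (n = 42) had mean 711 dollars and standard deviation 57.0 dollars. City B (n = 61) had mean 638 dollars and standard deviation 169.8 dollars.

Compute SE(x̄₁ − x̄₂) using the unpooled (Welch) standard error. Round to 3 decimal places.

Standard errors of each mean: 57.0/√42 = 8.7953 and 169.8/√61 = 21.7407.
SE(x̄₁ − x̄₂) = √(8.7953² + 21.7407²) = 23.4524 for independent samples with unequal variances.

23.452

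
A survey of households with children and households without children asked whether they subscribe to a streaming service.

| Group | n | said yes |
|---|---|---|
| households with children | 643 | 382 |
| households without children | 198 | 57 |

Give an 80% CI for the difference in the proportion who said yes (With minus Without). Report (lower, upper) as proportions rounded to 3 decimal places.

(0.258, 0.354)

p̂₁ = 382/643 = 0.5941 and p̂₂ = 57/198 = 0.2879.
SE₁ = √(p̂₁(1−p̂₁)/n₁) = √(0.5941·0.4059/643) = 0.01937; SE₂ = √(0.2879·0.7121/198) = 0.03218.
Independent samples: SE of the difference = √(SE₁² + SE₂²) = √(0.0003751969 + 0.0010355524) = 0.03756.
z* for 80% confidence is 1.282, so the margin of error is 1.282 × 0.03756 = 0.04815.
Point estimate p̂₁ − p̂₂ = 0.5941 − 0.2879 = 0.3062.
0.3062 ± 0.04815 → (0.258, 0.354).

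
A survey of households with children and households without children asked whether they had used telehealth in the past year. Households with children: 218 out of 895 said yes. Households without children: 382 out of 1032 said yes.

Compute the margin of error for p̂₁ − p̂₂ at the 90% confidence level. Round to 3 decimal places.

Sample proportions: 218/895 = 0.2436, 382/1032 = 0.3702.
Each SE is √(p̂(1−p̂)/n): √(0.2436·0.7564/895) = 0.01435 and √(0.3702·0.6298/1032) = 0.01503.
SE(p̂₁ − p̂₂) = √(SE₁² + SE₂²) = √(0.0002059225 + 0.0002259009) = 0.02078, since the two samples are independent.
At 90% confidence z* = 1.645; margin = 1.645 × 0.02078 = 0.03418.

0.034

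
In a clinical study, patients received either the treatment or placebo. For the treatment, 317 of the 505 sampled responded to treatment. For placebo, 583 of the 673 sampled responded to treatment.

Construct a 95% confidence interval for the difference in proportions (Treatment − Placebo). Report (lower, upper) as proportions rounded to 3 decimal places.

(-0.288, -0.189)

First, p̂₁ = 317/505 = 0.6277; p̂₂ = 583/673 = 0.8663.
The two standard errors are √(0.6277×0.3723/505) = 0.02151 and √(0.8663×0.1337/673) = 0.01312.
Because the samples are independent, SE_diff = √(0.02151² + 0.01312²) = 0.02520.
Using z* = 1.960 for 95%, ME = 1.960 × 0.02520 = 0.04939.
p̂₁ − p̂₂ = -0.2386; interval -0.2386 ± 0.04939 gives (-0.288, -0.189).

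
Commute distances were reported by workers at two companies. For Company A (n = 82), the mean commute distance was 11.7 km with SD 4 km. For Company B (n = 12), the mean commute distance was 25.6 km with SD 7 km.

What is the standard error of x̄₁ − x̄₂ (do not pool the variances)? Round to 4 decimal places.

2.0684

Standard errors of each mean: 4/√82 = 0.4417 and 7/√12 = 2.0207.
SE(x̄₁ − x̄₂) = √(0.4417² + 2.0207²) = 2.0684 for independent samples with unequal variances.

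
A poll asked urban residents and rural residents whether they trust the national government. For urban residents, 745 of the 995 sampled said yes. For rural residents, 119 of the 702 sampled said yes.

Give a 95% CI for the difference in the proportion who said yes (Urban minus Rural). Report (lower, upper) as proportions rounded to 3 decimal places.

p̂₁ = 745/995 = 0.7487 and p̂₂ = 119/702 = 0.1695.
SE₁ = √(p̂₁(1−p̂₁)/n₁) = √(0.7487·0.2513/995) = 0.01375; SE₂ = √(0.1695·0.8305/702) = 0.01416.
Independent samples: SE of the difference = √(SE₁² + SE₂²) = √(0.0001890625 + 0.0002005056) = 0.01974.
z* for 95% confidence is 1.960, so the margin of error is 1.960 × 0.01974 = 0.03869.
Point estimate p̂₁ − p̂₂ = 0.7487 − 0.1695 = 0.5792.
0.5792 ± 0.03869 → (0.541, 0.618).

(0.541, 0.618)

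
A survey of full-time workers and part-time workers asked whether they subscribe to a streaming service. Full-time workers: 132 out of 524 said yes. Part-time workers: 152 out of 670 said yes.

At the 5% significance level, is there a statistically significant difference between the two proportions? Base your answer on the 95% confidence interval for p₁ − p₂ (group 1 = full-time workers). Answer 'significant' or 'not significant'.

not significant

Sample proportions: 132/524 = 0.2519, 152/670 = 0.2269.
Each SE is √(p̂(1−p̂)/n): √(0.2519·0.7481/524) = 0.01896 and √(0.2269·0.7731/670) = 0.01618.
SE(p̂₁ − p̂₂) = √(SE₁² + SE₂²) = √(0.0003594816 + 0.0002617924) = 0.02493, since the two samples are independent.
At 95% confidence z* = 1.960; margin = 1.960 × 0.02493 = 0.04886.
The difference is 0.2519 − 0.2269 = 0.0250, so the interval is 0.0250 ± 0.04886 = (-0.02386, 0.07386).
The interval (-0.02386, 0.07386) contains 0, so the difference is not significant.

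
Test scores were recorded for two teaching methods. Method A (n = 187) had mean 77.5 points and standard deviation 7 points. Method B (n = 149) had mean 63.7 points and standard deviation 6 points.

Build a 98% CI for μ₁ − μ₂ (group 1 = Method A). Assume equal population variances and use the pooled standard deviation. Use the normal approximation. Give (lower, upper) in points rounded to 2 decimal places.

(12.12, 15.48)

s_p = √[((n₁−1)s₁² + (n₂−1)s₂²)/(n₁+n₂−2)] = √[(186·7² + 148·6²)/334] = 6.5757.
SE = 6.5757·√(1/187 + 1/149) = 0.7221.
With z* = 2.326, margin = 2.326 × 0.7221 = 1.6796.
x̄₁ − x̄₂ = 77.5 − 63.7 = 13.8000; interval 13.8000 ± 1.6796 = (12.12, 15.48).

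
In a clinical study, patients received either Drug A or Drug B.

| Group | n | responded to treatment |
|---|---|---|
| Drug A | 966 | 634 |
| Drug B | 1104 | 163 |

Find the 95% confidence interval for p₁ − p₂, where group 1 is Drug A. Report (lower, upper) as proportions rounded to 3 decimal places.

p̂₁ = 634/966 = 0.6563 and p̂₂ = 163/1104 = 0.1476.
SE₁ = √(p̂₁(1−p̂₁)/n₁) = √(0.6563·0.3437/966) = 0.01528; SE₂ = √(0.1476·0.8524/1104) = 0.01068.
Independent samples: SE of the difference = √(SE₁² + SE₂²) = √(0.0002334784 + 0.0001140624) = 0.01864.
z* for 95% confidence is 1.960, so the margin of error is 1.960 × 0.01864 = 0.03653.
Point estimate p̂₁ − p̂₂ = 0.6563 − 0.1476 = 0.5087.
0.5087 ± 0.03653 → (0.472, 0.545).

(0.472, 0.545)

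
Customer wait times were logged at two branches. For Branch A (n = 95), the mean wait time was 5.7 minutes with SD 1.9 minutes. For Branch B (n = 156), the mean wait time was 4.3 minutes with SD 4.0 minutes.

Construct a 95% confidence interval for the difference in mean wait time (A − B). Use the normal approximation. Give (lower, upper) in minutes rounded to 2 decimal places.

(0.67, 2.13)

Per-group SEs: s₁/√n₁ = 1.9/√95 = 0.1949, s₂/√n₂ = 4.0/√156 = 0.3203.
Unpooled SE of the difference: √(0.03798601 + 0.10259209) = 0.3749.
Margin of error = z* · SE = 1.960 × 0.3749 = 0.7348.
x̄₁ − x̄₂ = 5.7 − 4.3 = 1.4000.
CI: 1.4000 ± 0.7348 = (0.67, 2.13).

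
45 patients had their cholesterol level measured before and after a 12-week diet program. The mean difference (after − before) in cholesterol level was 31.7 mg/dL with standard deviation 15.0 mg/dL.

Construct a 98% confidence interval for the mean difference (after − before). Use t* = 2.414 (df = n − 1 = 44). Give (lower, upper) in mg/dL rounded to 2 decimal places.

(26.30, 37.10)

This is a matched-pairs design, so SE = s_d/√n = 15.0/√45 = 2.2361.
Margin = 2.414 × 2.2361 = 5.3979; the interval is 31.7 ± 5.3979 = (26.30, 37.10).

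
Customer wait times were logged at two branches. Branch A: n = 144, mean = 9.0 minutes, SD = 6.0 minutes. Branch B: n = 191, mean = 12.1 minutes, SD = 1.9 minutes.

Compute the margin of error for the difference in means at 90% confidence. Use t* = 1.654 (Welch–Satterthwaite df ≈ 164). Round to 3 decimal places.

0.858

Standard errors of each mean: 6.0/√144 = 0.5000 and 1.9/√191 = 0.1375.
SE(x̄₁ − x̄₂) = √(0.5000² + 0.1375²) = 0.5186 for independent samples with unequal variances.
With t* = 1.654, the margin is 1.654 × 0.5186 = 0.8578.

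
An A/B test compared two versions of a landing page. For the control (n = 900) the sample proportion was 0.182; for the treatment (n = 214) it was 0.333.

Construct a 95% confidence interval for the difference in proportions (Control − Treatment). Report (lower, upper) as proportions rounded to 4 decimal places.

The two standard errors are √(0.1820×0.8180/900) = 0.01286 and √(0.3330×0.6670/214) = 0.03222.
Because the samples are independent, SE_diff = √(0.01286² + 0.03222²) = 0.03469.
Using z* = 1.960 for 95%, ME = 1.960 × 0.03469 = 0.06799.
p̂₁ − p̂₂ = -0.1510; interval -0.1510 ± 0.06799 gives (-0.2190, -0.0830).

(-0.2190, -0.0830)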